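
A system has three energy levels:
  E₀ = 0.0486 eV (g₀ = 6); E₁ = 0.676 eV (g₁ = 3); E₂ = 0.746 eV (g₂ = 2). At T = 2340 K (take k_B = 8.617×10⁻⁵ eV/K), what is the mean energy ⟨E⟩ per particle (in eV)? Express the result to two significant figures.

0.069 eV

k_BT = 8.617×10⁻⁵ × 2340 K = 0.2016 eV.
Eᵢ/kT = 0.2411, 3.353, 3.700.
Z = Σ gᵢe^(−Eᵢ/kT) = 6·e^(−0.2411) + 3·e^(−3.353) + 2·e^(−3.700) = 4.715 + 0.1049 + 0.04945 = 4.869.
⟨E⟩ = Σ Eᵢ gᵢe^(−Eᵢ/kT) / Z = (0.0486·4.715 + 0.676·0.1049 + 0.746·0.04945) / 4.869 = 0.069 eV.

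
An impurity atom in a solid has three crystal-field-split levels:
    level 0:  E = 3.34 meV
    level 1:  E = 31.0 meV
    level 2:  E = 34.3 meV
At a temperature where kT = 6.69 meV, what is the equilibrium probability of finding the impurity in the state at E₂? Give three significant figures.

Eᵢ/kT = 0.49925, 4.6338, 5.1271.
Z = Σ e^(−Eᵢ/kT) = e^(−0.49925) + e^(−4.6338) + e^(−5.1271) = 0.60699 + 0.0097178 + 0.0059337 = 0.62264.
P₂ = e^(−E₂/kT) / Z = 0.0059337/0.62264 = 0.00953.

0.00953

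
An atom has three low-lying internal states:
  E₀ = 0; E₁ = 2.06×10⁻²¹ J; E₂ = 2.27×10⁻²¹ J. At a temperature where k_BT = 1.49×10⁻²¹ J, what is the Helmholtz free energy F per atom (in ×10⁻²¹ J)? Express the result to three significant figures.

-0.573 ×10⁻²¹ J

Eᵢ/kT = 0, 1.3826, 1.5235.
Z = Σ e^(−Eᵢ/kT) = e^(−0) + e^(−1.3826) + e^(−1.5235) = 1.0000 + 0.25093 + 0.21795 = 1.4689.
F = −kT ln Z = −1.49 × ln(1.4689) = −1.49 × 0.38451 = -0.573 ×10⁻²¹ J.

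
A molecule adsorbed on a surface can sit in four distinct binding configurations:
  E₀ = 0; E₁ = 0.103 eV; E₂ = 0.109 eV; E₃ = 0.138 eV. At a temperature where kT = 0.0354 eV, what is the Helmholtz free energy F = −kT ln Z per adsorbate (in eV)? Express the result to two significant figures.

-0.0040 eV

Eᵢ/kT = 0, 2.910, 3.079, 3.898.
Z = Σ e^(−Eᵢ/kT) = e^(−0) + e^(−2.910) + e^(−3.079) + e^(−3.898) = 1.000 + 0.05448 + 0.04601 + 0.02028 = 1.121.
F = −kT ln Z = −0.0354 × ln(1.121) = −0.0354 × 0.1142 = -0.0040 eV.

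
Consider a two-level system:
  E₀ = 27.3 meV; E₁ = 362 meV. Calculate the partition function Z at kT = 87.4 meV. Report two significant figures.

Eᵢ/kT = 0.3124, 4.142.
Z = Σ e^(−Eᵢ/kT) = e^(−0.3124) + e^(−4.142) = 0.7317 + 0.01589 = 0.7476.

Z = 0.75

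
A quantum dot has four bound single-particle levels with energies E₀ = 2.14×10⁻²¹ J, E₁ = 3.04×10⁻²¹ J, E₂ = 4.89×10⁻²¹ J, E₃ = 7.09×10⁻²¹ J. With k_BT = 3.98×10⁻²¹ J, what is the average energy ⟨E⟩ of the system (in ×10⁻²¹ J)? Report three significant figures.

Eᵢ/kT = 0.53769, 0.76382, 1.2286, 1.7814.
Z = Σ e^(−Eᵢ/kT) = e^(−0.53769) + e^(−0.76382) + e^(−1.2286) + e^(−1.7814) = 0.58410 + 0.46588 + 0.29270 + 0.16840 = 1.5111.
⟨E⟩ = Σ Eᵢ e^(−Eᵢ/kT) / Z = (2.14·0.58410 + 3.04·0.46588 + 4.89·0.29270 + 7.09·0.16840) / 1.5111 = 3.50 ×10⁻²¹ J.

3.50 ×10⁻²¹ J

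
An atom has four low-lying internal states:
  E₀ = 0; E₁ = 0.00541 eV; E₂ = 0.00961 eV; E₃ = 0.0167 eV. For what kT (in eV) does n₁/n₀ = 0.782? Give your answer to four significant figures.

n₁/n₀ = exp[−(E₁−E₀)/kT] = 0.782.
⇒ (E₁−E₀)/kT = ln(1/0.782) = ln(1.27877) = 0.245899.
kT = 0.00541 eV / 0.245899 = 0.02200 eV.

0.02200 eV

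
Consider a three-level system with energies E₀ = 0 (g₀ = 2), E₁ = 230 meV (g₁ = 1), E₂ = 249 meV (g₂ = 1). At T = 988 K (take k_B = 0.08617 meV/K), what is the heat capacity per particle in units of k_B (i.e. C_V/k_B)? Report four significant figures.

0.4220

k_BT = 0.08617 × 988 K = 85.1360 meV.
Eᵢ/kT = 0, 2.70156, 2.92473.
Z = Σ gᵢe^(−Eᵢ/kT) = 2·e^(−0) + 1·e^(−2.70156) + 1·e^(−2.92473) = 2.00000 + 0.0671008 + 0.0536792 = 2.12078.
⟨E⟩ = 13.5796 meV, ⟨E²⟩ = 3243.05 meV².
C_V/k_B = (⟨E²⟩ − ⟨E⟩²)/(kT)² = (3243.05 − 184.406)/7248.14 = 0.4220.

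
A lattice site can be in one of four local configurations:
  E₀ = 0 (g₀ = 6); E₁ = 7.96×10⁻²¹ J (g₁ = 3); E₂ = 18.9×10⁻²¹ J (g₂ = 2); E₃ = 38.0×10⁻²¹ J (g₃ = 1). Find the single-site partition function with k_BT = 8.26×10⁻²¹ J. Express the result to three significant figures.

Eᵢ/kT = 0, 0.96368, 2.2881, 4.6005.
Z = Σ gᵢe^(−Eᵢ/kT) = 6·e^(−0) + 3·e^(−0.96368) + 2·e^(−2.2881) + 1·e^(−4.6005) = 6.0000 + 1.1445 + 0.20292 + 0.010047 = 7.3575.

Z = 7.36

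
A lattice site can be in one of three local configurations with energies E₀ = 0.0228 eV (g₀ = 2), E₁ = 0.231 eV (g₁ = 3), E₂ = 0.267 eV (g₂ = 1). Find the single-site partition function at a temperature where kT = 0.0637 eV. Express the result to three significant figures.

Z = 1.49

Eᵢ/kT = 0.35793, 3.6264, 4.1915.
Z = Σ gᵢe^(−Eᵢ/kT) = 2·e^(−0.35793) + 3·e^(−3.6264) + 1·e^(−4.1915) = 1.3982 + 0.079835 + 0.015124 = 1.4932.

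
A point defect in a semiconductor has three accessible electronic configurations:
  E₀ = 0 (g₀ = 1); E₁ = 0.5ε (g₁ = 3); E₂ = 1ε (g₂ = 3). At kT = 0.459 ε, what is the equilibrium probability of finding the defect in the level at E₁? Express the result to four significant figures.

0.4297

Eᵢ/kT = 0, 1.08932, 2.17865.
Z = Σ gᵢe^(−Eᵢ/kT) = 1·e^(−0) + 3·e^(−1.08932) + 3·e^(−2.17865) = 1.00000 + 1.00934 + 0.339583 = 2.34892.
P₁ = g₁ e^(−E₁/kT) / Z = 1.00934/2.34892 = 0.4297.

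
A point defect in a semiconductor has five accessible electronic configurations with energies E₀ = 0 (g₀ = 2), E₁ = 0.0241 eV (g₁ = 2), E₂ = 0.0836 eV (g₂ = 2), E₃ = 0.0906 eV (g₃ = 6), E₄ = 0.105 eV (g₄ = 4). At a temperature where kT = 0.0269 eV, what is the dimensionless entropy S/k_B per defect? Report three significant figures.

Eᵢ/kT = 0, 0.89591, 3.1078, 3.3680, 3.9033.
Z = Σ gᵢe^(−Eᵢ/kT) = 2·e^(−0) + 2·e^(−0.89591) + 2·e^(−3.1078) + 6·e^(−3.3680) + 4·e^(−3.9033) = 2.0000 + 0.81647 + 0.089398 + 0.20675 + 0.080701 = 3.1933.
⟨E⟩ = Σ EᵢPᵢ = 0.017022 eV.
S/k_B = ln Z + ⟨E⟩/kT = ln(3.1933) + 0.017022/0.0269 = 1.1611 + 0.63279 = 1.79.

1.79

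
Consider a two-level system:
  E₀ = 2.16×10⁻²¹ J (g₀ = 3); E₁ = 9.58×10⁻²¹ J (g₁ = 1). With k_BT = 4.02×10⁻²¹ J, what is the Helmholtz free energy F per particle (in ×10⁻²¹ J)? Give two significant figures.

-2.5 ×10⁻²¹ J

Eᵢ/kT = 0.5373, 2.383.
Z = Σ gᵢe^(−Eᵢ/kT) = 3·e^(−0.5373) + 1·e^(−2.383) = 1.753 + 0.09227 = 1.845.
F = −kT ln Z = −4.02 × ln(1.845) = −4.02 × 0.6125 = -2.5 ×10⁻²¹ J.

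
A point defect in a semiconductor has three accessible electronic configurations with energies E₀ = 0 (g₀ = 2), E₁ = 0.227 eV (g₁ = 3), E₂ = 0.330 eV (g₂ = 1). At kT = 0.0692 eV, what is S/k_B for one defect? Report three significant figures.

Eᵢ/kT = 0, 3.2803, 4.7688.
Z = Σ gᵢe^(−Eᵢ/kT) = 2·e^(−0) + 3·e^(−3.2803) + 1·e^(−4.7688) = 2.0000 + 0.11285 + 0.0084906 = 2.1213.
⟨E⟩ = Σ EᵢPᵢ = 0.013397 eV.
S/k_B = ln Z + ⟨E⟩/kT = ln(2.1213) + 0.013397/0.0692 = 0.75203 + 0.19360 = 0.946.

0.946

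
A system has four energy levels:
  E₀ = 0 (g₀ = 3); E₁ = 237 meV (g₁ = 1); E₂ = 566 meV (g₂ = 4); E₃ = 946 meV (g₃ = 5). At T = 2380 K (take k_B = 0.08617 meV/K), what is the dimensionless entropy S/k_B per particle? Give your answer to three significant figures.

k_BT = 0.08617 × 2380 K = 205.08 meV.
Eᵢ/kT = 0, 1.1556, 2.7599, 4.6128.
Z = Σ gᵢe^(−Eᵢ/kT) = 3·e^(−0) + 1·e^(−1.1556) + 4·e^(−2.7599) + 5·e^(−4.6128) = 3.0000 + 0.31487 + 0.25319 + 0.049620 = 3.6177.
⟨E⟩ = Σ EᵢPᵢ = 73.215 meV.
S/k_B = ln Z + ⟨E⟩/kT = ln(3.6177) + 73.215/205.08 = 1.2858 + 0.35701 = 1.64.

1.64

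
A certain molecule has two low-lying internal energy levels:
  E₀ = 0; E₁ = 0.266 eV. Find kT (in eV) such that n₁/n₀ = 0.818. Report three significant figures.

n₁/n₀ = exp[−(E₁−E₀)/kT] = 0.818.
⇒ (E₁−E₀)/kT = ln(1/0.818) = ln(1.2225) = 0.20090.
kT = 0.266 eV / 0.20090 = 1.32 eV.

1.32 eV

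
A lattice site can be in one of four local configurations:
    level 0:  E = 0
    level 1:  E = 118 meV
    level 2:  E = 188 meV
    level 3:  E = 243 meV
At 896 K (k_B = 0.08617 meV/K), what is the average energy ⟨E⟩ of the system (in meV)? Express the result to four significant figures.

38.96 meV

k_BT = 0.08617 × 896 K = 77.2083 meV.
Eᵢ/kT = 0, 1.52833, 2.43497, 3.14733.
Z = Σ e^(−Eᵢ/kT) = e^(−0) + e^(−1.52833) + e^(−2.43497) + e^(−3.14733) = 1.00000 + 0.216898 + 0.0876004 + 0.0429667 = 1.34747.
⟨E⟩ = Σ Eᵢ e^(−Eᵢ/kT) / Z = (0·1.00000 + 118·0.216898 + 188·0.0876004 + 243·0.0429667) / 1.34747 = 38.96 meV.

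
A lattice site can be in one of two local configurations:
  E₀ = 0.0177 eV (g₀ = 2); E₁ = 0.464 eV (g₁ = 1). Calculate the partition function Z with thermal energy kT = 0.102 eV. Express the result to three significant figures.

Eᵢ/kT = 0.17353, 4.5490.
Z = Σ gᵢe^(−Eᵢ/kT) = 2·e^(−0.17353) + 1·e^(−4.5490) = 1.6814 + 0.010578 = 1.6920.

Z = 1.69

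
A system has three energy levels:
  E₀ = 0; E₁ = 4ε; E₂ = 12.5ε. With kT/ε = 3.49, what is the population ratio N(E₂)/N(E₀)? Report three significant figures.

0.0278

n₂/n₀ = exp[−(E₂−E₀)/kT] = exp(−(12.5ε)/(3.49ε)) = exp(-3.5817) = 0.0278.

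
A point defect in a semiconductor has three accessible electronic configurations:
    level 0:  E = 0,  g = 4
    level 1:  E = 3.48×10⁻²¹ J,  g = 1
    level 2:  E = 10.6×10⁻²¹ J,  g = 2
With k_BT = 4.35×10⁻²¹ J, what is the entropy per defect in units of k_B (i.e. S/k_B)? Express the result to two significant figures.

1.7

Eᵢ/kT = 0, 0.8000, 2.437.
Z = Σ gᵢe^(−Eᵢ/kT) = 4·e^(−0) + 1·e^(−0.8000) + 2·e^(−2.437) = 4.000 + 0.4493 + 0.1748 = 4.624.
⟨E⟩ = Σ EᵢPᵢ = 0.7389 ×10⁻²¹ J.
S/k_B = ln Z + ⟨E⟩/kT = ln(4.624) + 0.7389/4.35 = 1.531 + 0.1699 = 1.7.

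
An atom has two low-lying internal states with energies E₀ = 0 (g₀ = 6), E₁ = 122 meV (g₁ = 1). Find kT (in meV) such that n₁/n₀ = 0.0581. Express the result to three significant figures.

116 meV

n₁/n₀ = (g₁/g₀) exp[−(E₁−E₀)/kT] = 0.0581.
⇒ (E₁−E₀)/kT = ln((1/6)/0.0581) = ln(2.8686) = 1.0538.
kT = 122 meV / 1.0538 = 116 meV.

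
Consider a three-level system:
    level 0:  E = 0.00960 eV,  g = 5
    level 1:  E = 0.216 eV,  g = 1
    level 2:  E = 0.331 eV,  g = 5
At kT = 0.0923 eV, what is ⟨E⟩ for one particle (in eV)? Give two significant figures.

0.023 eV

Eᵢ/kT = 0.1040, 2.340, 3.586.
Z = Σ gᵢe^(−Eᵢ/kT) = 5·e^(−0.1040) + 1·e^(−2.340) + 5·e^(−3.586) = 4.506 + 0.09633 + 0.1385 = 4.741.
⟨E⟩ = Σ Eᵢ gᵢe^(−Eᵢ/kT) / Z = (0.00960·4.506 + 0.216·0.09633 + 0.331·0.1385) / 4.741 = 0.023 eV.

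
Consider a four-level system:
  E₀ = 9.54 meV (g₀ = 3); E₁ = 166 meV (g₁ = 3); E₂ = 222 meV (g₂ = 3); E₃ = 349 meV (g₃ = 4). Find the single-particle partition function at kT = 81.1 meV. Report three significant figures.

Z = 3.30

Eᵢ/kT = 0.11763, 2.0469, 2.7374, 4.3033.
Z = Σ gᵢe^(−Eᵢ/kT) = 3·e^(−0.11763) + 3·e^(−2.0469) + 3·e^(−2.7374) + 4·e^(−4.3033) = 2.6671 + 0.38740 + 0.19422 + 0.054095 = 3.3028.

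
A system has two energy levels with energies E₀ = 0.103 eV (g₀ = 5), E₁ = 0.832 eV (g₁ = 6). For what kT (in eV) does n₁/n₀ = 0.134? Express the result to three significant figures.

0.333 eV

n₁/n₀ = (g₁/g₀) exp[−(E₁−E₀)/kT] = 0.134.
⇒ (E₁−E₀)/kT = ln((6/5)/0.134) = ln(8.9552) = 2.1922.
kT = 0.729 eV / 2.1922 = 0.333 eV.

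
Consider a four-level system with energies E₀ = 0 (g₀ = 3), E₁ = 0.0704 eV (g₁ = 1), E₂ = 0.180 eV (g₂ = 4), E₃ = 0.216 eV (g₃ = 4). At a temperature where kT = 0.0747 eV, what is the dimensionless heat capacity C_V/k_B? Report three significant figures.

Eᵢ/kT = 0, 0.94244, 2.4096, 2.8916.
Z = Σ gᵢe^(−Eᵢ/kT) = 3·e^(−0) + 1·e^(−0.94244) + 4·e^(−2.4096) + 4·e^(−2.8916) = 3.0000 + 0.38968 + 0.35940 + 0.22195 = 3.9710.
⟨E⟩ = 0.035272 eV, ⟨E²⟩ = 0.0060265 eV².
C_V/k_B = (⟨E²⟩ − ⟨E⟩²)/(kT)² = (0.0060265 − 0.0012441)/0.0055801 = 0.857.

0.857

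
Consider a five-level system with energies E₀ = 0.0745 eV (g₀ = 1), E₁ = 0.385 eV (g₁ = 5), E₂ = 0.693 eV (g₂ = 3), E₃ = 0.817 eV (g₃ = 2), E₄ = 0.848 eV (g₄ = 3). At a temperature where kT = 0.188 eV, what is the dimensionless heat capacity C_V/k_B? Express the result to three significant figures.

Eᵢ/kT = 0.39628, 2.0479, 3.6862, 4.3457, 4.5106.
Z = Σ gᵢe^(−Eᵢ/kT) = 1·e^(−0.39628) + 5·e^(−2.0479) + 3·e^(−3.6862) + 2·e^(−4.3457) + 3·e^(−4.5106) = 0.67282 + 0.64503 + 0.075201 + 0.025925 + 0.032976 = 1.4520.
⟨E⟩ = 0.27529 eV, ⟨E²⟩ = 0.12154 eV².
C_V/k_B = (⟨E²⟩ − ⟨E⟩²)/(kT)² = (0.12154 − 0.075785)/0.035344 = 1.29.

1.29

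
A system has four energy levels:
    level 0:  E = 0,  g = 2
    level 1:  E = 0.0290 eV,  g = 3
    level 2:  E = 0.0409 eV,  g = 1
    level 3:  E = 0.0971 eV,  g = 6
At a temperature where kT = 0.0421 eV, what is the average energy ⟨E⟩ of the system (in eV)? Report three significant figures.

0.0261 eV

Eᵢ/kT = 0, 0.68884, 0.97150, 2.3064.
Z = Σ gᵢe^(−Eᵢ/kT) = 2·e^(−0) + 3·e^(−0.68884) + 1·e^(−0.97150) + 6·e^(−2.3064) = 2.0000 + 1.5065 + 0.37851 + 0.59772 = 4.4827.
⟨E⟩ = Σ Eᵢ gᵢe^(−Eᵢ/kT) / Z = (0·2.0000 + 0.0290·1.5065 + 0.0409·0.37851 + 0.0971·0.59772) / 4.4827 = 0.0261 eV.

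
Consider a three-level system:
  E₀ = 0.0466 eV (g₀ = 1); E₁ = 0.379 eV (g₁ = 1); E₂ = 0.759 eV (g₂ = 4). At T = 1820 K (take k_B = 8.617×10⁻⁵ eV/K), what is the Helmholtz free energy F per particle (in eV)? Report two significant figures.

0.023 eV

k_BT = 8.617×10⁻⁵ × 1820 K = 0.1568 eV.
Eᵢ/kT = 0.2972, 2.417, 4.841.
Z = Σ gᵢe^(−Eᵢ/kT) = 1·e^(−0.2972) + 1·e^(−2.417) + 4·e^(−4.841) = 0.7429 + 0.08919 + 0.03160 = 0.8637.
F = −kT ln Z = −0.1568 × ln(0.8637) = −0.1568 × -0.1465 = 0.023 eV.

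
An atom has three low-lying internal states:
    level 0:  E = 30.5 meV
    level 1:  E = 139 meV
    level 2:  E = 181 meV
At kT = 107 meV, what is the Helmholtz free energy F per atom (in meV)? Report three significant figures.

Eᵢ/kT = 0.28505, 1.2991, 1.6916.
Z = Σ e^(−Eᵢ/kT) = e^(−0.28505) + e^(−1.2991) + e^(−1.6916) = 0.75198 + 0.27278 + 0.18422 = 1.2090.
F = −kT ln Z = −107 × ln(1.2090) = −107 × 0.18979 = -20.3 meV.

-20.3 meV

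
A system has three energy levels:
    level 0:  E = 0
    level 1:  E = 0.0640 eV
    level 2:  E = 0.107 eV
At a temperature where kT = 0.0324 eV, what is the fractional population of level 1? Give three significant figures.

0.118

Eᵢ/kT = 0, 1.9753, 3.3025.
Z = Σ e^(−Eᵢ/kT) = e^(−0) + e^(−1.9753) + e^(−3.3025) = 1.0000 + 0.13872 + 0.036791 = 1.1755.
P₁ = e^(−E₁/kT) / Z = 0.13872/1.1755 = 0.118.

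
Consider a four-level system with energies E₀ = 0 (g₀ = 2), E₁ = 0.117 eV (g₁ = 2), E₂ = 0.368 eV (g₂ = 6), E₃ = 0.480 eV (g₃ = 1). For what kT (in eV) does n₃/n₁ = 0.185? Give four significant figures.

0.3651 eV

n₃/n₁ = (g₃/g₁) exp[−(E₃−E₁)/kT] = 0.185.
⇒ (E₃−E₁)/kT = ln((1/2)/0.185) = ln(2.70270) = 0.994251.
kT = 0.363 eV / 0.994251 = 0.3651 eV.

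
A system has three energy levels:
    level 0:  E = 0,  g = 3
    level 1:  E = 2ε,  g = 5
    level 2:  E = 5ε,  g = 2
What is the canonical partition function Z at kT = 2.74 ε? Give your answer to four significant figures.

Z = 5.732

Eᵢ/kT = 0, 0.729927, 1.82482.
Z = Σ gᵢe^(−Eᵢ/kT) = 3·e^(−0) + 5·e^(−0.729927) + 2·e^(−1.82482) = 3.00000 + 2.40972 + 0.322493 = 5.73221.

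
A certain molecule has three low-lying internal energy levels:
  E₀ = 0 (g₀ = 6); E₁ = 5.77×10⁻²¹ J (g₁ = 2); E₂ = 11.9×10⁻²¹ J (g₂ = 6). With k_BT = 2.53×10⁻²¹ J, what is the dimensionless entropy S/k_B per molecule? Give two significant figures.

Eᵢ/kT = 0, 2.281, 4.704.
Z = Σ gᵢe^(−Eᵢ/kT) = 6·e^(−0) + 2·e^(−2.281) + 6·e^(−4.704) = 6.000 + 0.2044 + 0.05435 = 6.259.
⟨E⟩ = Σ EᵢPᵢ = 0.2918 ×10⁻²¹ J.
S/k_B = ln Z + ⟨E⟩/kT = ln(6.259) + 0.2918/2.53 = 1.834 + 0.1153 = 1.9.

1.9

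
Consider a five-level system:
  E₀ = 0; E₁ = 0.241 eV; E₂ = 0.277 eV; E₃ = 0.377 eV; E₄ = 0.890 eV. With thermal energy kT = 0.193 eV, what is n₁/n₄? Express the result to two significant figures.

29

n₁/n₄ = exp[−(E₁−E₄)/kT] = exp(−(-0.649 eV)/(0.193 eV)) = exp(3.363) = 29.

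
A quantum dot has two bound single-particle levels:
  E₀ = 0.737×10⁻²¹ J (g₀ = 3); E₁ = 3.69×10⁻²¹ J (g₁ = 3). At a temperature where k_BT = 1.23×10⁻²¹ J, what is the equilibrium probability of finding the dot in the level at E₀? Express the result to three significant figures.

Eᵢ/kT = 0.59919, 3.0000.
Z = Σ gᵢe^(−Eᵢ/kT) = 3·e^(−0.59919) + 3·e^(−3.0000) = 1.6478 + 0.14936 = 1.7972.
P₀ = g₀ e^(−E₀/kT) / Z = 1.6478/1.7972 = 0.917.

0.917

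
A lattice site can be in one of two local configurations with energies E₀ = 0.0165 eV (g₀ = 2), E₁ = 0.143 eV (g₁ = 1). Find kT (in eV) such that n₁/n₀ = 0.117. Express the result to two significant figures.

0.087 eV

n₁/n₀ = (g₁/g₀) exp[−(E₁−E₀)/kT] = 0.117.
⇒ (E₁−E₀)/kT = ln((1/2)/0.117) = ln(4.274) = 1.453.
kT = 0.1265 eV / 1.453 = 0.087 eV.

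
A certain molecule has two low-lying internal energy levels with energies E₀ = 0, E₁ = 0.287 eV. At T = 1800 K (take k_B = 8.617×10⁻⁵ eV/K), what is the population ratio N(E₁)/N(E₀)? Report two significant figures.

k_BT = 8.617×10⁻⁵ × 1800 K = 0.1551 eV.
n₁/n₀ = exp[−(E₁−E₀)/kT] = exp(−(0.287 eV)/(0.1551 eV)) = exp(-1.850) = 0.16.

0.16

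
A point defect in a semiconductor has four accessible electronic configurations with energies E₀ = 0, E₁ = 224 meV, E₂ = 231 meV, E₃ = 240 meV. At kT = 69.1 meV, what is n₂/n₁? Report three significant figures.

n₂/n₁ = exp[−(E₂−E₁)/kT] = exp(−(7 meV)/(69.1 meV)) = exp(-0.10130) = 0.904.

0.904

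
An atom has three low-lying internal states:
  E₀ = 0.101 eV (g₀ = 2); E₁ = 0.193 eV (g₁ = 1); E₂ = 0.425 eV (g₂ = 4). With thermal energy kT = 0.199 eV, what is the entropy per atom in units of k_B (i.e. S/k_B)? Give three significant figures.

Eᵢ/kT = 0.50754, 0.96985, 2.1357.
Z = Σ gᵢe^(−Eᵢ/kT) = 2·e^(−0.50754) + 1·e^(−0.96985) + 4·e^(−2.1357) = 1.2039 + 0.37914 + 0.47265 = 2.0557.
⟨E⟩ = Σ EᵢPᵢ = 0.19246 eV.
S/k_B = ln Z + ⟨E⟩/kT = ln(2.0557) + 0.19246/0.199 = 0.72062 + 0.96714 = 1.69.

1.69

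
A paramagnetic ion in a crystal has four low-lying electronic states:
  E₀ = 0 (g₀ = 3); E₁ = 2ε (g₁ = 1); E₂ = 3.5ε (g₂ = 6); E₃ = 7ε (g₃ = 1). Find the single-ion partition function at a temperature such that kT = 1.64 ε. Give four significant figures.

Z = 4.019

Eᵢ/kT = 0, 1.21951, 2.13415, 4.26829.
Z = Σ gᵢe^(−Eᵢ/kT) = 3·e^(−0) + 1·e^(−1.21951) + 6·e^(−2.13415) + 1·e^(−4.26829) = 3.00000 + 0.295375 + 0.710071 + 0.0140057 = 4.01945.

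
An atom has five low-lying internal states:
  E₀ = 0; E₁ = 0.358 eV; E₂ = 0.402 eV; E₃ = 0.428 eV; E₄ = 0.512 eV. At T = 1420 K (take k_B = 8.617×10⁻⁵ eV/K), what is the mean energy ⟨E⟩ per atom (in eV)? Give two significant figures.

0.048 eV

k_BT = 8.617×10⁻⁵ × 1420 K = 0.1224 eV.
Eᵢ/kT = 0, 2.925, 3.284, 3.497, 4.183.
Z = Σ e^(−Eᵢ/kT) = e^(−0) + e^(−2.925) + e^(−3.284) + e^(−3.497) + e^(−4.183) = 1.000 + 0.05366 + 0.03748 + 0.03029 + 0.01525 = 1.137.
⟨E⟩ = Σ Eᵢ e^(−Eᵢ/kT) / Z = (0·1.000 + 0.358·0.05366 + 0.402·0.03748 + 0.428·0.03029 + 0.512·0.01525) / 1.137 = 0.048 eV.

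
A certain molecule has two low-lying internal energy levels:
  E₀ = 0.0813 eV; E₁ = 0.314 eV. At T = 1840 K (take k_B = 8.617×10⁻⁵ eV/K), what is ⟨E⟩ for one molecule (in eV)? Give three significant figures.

0.125 eV

k_BT = 8.617×10⁻⁵ × 1840 K = 0.15855 eV.
Eᵢ/kT = 0.51277, 1.9804.
Z = Σ e^(−Eᵢ/kT) = e^(−0.51277) + e^(−1.9804) = 0.59883 + 0.13801 = 0.73684.
⟨E⟩ = Σ Eᵢ e^(−Eᵢ/kT) / Z = (0.0813·0.59883 + 0.314·0.13801) / 0.73684 = 0.125 eV.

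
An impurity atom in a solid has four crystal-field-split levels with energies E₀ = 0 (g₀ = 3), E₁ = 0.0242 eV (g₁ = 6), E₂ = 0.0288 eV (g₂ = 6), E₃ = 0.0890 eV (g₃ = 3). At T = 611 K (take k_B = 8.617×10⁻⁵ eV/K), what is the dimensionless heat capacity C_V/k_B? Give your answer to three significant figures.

0.137

k_BT = 8.617×10⁻⁵ × 611 K = 0.052650 eV.
Eᵢ/kT = 0, 0.45964, 0.54701, 1.6904.
Z = Σ gᵢe^(−Eᵢ/kT) = 3·e^(−0) + 6·e^(−0.45964) + 6·e^(−0.54701) + 3·e^(−1.6904) = 3.0000 + 3.7891 + 3.4721 + 0.55334 = 10.815.
⟨E⟩ = 0.022278 eV, ⟨E²⟩ = 0.00087674 eV².
C_V/k_B = (⟨E²⟩ − ⟨E⟩²)/(kT)² = (0.00087674 − 0.00049631)/0.0027720 = 0.137.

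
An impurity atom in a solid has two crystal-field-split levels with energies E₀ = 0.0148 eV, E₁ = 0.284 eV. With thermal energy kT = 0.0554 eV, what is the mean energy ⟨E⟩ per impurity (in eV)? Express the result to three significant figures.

Eᵢ/kT = 0.26715, 5.1264.
Z = Σ e^(−Eᵢ/kT) = e^(−0.26715) + e^(−5.1264) = 0.76556 + 0.0059379 = 0.77150.
⟨E⟩ = Σ Eᵢ e^(−Eᵢ/kT) / Z = (0.0148·0.76556 + 0.284·0.0059379) / 0.77150 = 0.0169 eV.

0.0169 eV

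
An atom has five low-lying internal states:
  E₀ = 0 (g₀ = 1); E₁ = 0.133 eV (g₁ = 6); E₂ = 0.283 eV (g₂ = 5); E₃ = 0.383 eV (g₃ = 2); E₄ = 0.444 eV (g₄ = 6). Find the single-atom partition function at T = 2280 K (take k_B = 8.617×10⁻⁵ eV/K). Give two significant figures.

Z = 6.1

k_BT = 8.617×10⁻⁵ × 2280 K = 0.1965 eV.
Eᵢ/kT = 0, 0.6768, 1.440, 1.949, 2.260.
Z = Σ gᵢe^(−Eᵢ/kT) = 1·e^(−0) + 6·e^(−0.6768) + 5·e^(−1.440) + 2·e^(−1.949) + 6·e^(−2.260) = 1.000 + 3.049 + 1.185 + 0.2848 + 0.6261 = 6.145.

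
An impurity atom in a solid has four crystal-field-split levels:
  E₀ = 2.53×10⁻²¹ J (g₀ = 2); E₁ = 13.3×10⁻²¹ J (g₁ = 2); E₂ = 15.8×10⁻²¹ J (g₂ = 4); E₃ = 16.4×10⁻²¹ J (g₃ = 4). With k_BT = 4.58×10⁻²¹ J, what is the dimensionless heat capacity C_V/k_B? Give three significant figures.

Eᵢ/kT = 0.55240, 2.9039, 3.4498, 3.5808.
Z = Σ gᵢe^(−Eᵢ/kT) = 2·e^(−0.55240) + 2·e^(−2.9039) + 4·e^(−3.4498) + 4·e^(−3.5808) = 1.1511 + 0.10962 + 0.12701 + 0.11141 = 1.4991.
⟨E⟩ = 5.4727, ⟨E²⟩ = 58.989.
C_V/k_B = (⟨E²⟩ − ⟨E⟩²)/(kT)² = (58.989 − 29.950)/20.976 = 1.38.

1.38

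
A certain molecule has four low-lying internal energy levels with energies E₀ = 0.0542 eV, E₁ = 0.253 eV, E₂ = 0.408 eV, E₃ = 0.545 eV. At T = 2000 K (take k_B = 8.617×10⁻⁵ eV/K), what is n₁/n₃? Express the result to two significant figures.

k_BT = 8.617×10⁻⁵ × 2000 K = 0.1723 eV.
n₁/n₃ = exp[−(E₁−E₃)/kT] = exp(−(-0.292 eV)/(0.1723 eV)) = exp(1.695) = 5.4.

5.4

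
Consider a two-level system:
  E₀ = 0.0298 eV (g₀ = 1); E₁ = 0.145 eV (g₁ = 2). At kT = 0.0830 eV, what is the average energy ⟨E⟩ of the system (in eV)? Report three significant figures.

Eᵢ/kT = 0.35904, 1.7470.
Z = Σ gᵢe^(−Eᵢ/kT) = 1·e^(−0.35904) + 2·e^(−1.7470) = 0.69835 + 0.34859 = 1.0469.
⟨E⟩ = Σ Eᵢ gᵢe^(−Eᵢ/kT) / Z = (0.0298·0.69835 + 0.145·0.34859) / 1.0469 = 0.0682 eV.

0.0682 eV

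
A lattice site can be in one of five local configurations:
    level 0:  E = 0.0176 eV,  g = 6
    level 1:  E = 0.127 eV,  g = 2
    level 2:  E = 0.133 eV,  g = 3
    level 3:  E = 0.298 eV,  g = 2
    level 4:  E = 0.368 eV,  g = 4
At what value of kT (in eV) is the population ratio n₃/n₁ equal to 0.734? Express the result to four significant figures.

0.5530 eV

n₃/n₁ = (g₃/g₁) exp[−(E₃−E₁)/kT] = 0.734.
⇒ (E₃−E₁)/kT = ln((2/2)/0.734) = ln(1.36240) = 0.309248.
kT = 0.171 eV / 0.309248 = 0.5530 eV.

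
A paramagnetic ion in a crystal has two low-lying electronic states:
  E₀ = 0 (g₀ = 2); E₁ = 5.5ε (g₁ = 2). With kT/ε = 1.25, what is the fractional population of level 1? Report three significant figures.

Eᵢ/kT = 0, 4.4000.
Z = Σ gᵢe^(−Eᵢ/kT) = 2·e^(−0) + 2·e^(−4.4000) = 2.0000 + 0.024555 = 2.0246.
P₁ = g₁ e^(−E₁/kT) / Z = 0.024555/2.0246 = 0.0121.

0.0121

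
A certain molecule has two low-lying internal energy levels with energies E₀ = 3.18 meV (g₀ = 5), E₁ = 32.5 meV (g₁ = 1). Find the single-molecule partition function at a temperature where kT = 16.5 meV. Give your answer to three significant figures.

Z = 4.26

Eᵢ/kT = 0.19273, 1.9697.
Z = Σ gᵢe^(−Eᵢ/kT) = 5·e^(−0.19273) + 1·e^(−1.9697) = 4.1235 + 0.13950 = 4.2630.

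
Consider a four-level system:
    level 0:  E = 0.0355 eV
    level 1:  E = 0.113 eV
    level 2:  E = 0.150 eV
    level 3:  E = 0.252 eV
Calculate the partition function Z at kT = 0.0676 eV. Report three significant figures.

Z = 0.912

Eᵢ/kT = 0.52515, 1.6716, 2.2189, 3.7278.
Z = Σ e^(−Eᵢ/kT) = e^(−0.52515) + e^(−1.6716) + e^(−2.2189) + e^(−3.7278) = 0.59147 + 0.18795 + 0.10873 + 0.024046 = 0.91220.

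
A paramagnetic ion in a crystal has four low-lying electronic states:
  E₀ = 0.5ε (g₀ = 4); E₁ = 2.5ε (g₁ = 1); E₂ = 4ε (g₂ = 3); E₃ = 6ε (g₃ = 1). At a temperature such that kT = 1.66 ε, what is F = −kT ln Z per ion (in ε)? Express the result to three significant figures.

Eᵢ/kT = 0.30120, 1.5060, 2.4096, 3.6145.
Z = Σ gᵢe^(−Eᵢ/kT) = 4·e^(−0.30120) + 1·e^(−1.5060) + 3·e^(−2.4096) + 1·e^(−3.6145) = 2.9597 + 0.22180 + 0.26955 + 0.026930 = 3.4780.
F = −kT ln Z = −1.66 × ln(3.4780) = −1.66 × 1.2465 = -2.07 ε.

-2.07 ε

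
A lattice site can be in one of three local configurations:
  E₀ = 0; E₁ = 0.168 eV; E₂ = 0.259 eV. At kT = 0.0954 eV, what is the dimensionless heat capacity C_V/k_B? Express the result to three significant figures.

Eᵢ/kT = 0, 1.7610, 2.7149.
Z = Σ e^(−Eᵢ/kT) = e^(−0) + e^(−1.7610) + e^(−2.7149) = 1.0000 + 0.17187 + 0.066212 = 1.2381.
⟨E⟩ = 0.037172 eV, ⟨E²⟩ = 0.0075054 eV².
C_V/k_B = (⟨E²⟩ − ⟨E⟩²)/(kT)² = (0.0075054 − 0.0013818)/0.0091012 = 0.673.

0.673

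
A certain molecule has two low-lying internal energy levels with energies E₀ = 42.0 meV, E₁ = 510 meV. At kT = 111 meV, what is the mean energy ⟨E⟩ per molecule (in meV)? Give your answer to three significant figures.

48.8 meV

Eᵢ/kT = 0.37838, 4.5946.
Z = Σ e^(−Eᵢ/kT) = e^(−0.37838) + e^(−4.5946) = 0.68497 + 0.010106 = 0.69508.
⟨E⟩ = Σ Eᵢ e^(−Eᵢ/kT) / Z = (42.0·0.68497 + 510·0.010106) / 0.69508 = 48.8 meV.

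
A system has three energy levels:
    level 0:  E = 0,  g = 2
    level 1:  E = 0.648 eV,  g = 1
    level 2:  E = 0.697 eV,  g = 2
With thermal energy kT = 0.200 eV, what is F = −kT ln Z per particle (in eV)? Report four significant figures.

Eᵢ/kT = 0, 3.24000, 3.48500.
Z = Σ gᵢe^(−Eᵢ/kT) = 2·e^(−0) + 1·e^(−3.24000) + 2·e^(−3.48500) = 2.00000 + 0.0391639 + 0.0613075 = 2.10047.
F = −kT ln Z = −0.200 × ln(2.10047) = −0.200 × 0.742161 = -0.1484 eV.

-0.1484 eV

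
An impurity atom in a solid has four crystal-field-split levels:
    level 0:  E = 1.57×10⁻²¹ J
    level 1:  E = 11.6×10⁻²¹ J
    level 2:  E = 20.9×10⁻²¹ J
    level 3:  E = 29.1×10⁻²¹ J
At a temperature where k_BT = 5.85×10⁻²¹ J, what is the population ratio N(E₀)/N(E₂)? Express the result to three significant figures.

27.2

n₀/n₂ = exp[−(E₀−E₂)/kT] = exp(−(-19.33 ×10⁻²¹ J)/(5.85 ×10⁻²¹ J)) = exp(3.3043) = 27.2.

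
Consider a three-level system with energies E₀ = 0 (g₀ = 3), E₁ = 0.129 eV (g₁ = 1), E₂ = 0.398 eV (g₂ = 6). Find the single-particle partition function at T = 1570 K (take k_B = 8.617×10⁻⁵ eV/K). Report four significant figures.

k_BT = 8.617×10⁻⁵ × 1570 K = 0.135287 eV.
Eᵢ/kT = 0, 0.953528, 2.94189.
Z = Σ gᵢe^(−Eᵢ/kT) = 3·e^(−0) + 1·e^(−0.953528) + 6·e^(−2.94189) = 3.00000 + 0.385379 + 0.316595 = 3.70197.

Z = 3.702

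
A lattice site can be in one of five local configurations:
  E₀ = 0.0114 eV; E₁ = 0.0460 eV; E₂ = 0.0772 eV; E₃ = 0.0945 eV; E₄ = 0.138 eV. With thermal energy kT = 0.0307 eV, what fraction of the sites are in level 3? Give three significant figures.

0.0438

Eᵢ/kT = 0.37134, 1.4984, 2.5147, 3.0782, 4.4951.
Z = Σ e^(−Eᵢ/kT) = e^(−0.37134) + e^(−1.4984) + e^(−2.5147) + e^(−3.0782) + e^(−4.4951) = 0.68981 + 0.22349 + 0.080887 + 0.046042 + 0.011164 = 1.0514.
P₃ = e^(−E₃/kT) / Z = 0.046042/1.0514 = 0.0438.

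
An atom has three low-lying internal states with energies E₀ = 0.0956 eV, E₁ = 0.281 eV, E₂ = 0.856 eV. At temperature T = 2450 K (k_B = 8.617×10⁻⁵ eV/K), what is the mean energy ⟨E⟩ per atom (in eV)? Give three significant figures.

0.163 eV

k_BT = 8.617×10⁻⁵ × 2450 K = 0.21112 eV.
Eᵢ/kT = 0.45282, 1.3310, 4.0546.
Z = Σ e^(−Eᵢ/kT) = e^(−0.45282) + e^(−1.3310) + e^(−4.0546) = 0.63583 + 0.26421 + 0.017342 = 0.91738.
⟨E⟩ = Σ Eᵢ e^(−Eᵢ/kT) / Z = (0.0956·0.63583 + 0.281·0.26421 + 0.856·0.017342) / 0.91738 = 0.163 eV.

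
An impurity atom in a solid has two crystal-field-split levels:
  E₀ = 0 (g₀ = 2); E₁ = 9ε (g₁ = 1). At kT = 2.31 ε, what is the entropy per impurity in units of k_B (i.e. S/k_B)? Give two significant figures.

Eᵢ/kT = 0, 3.896.
Z = Σ gᵢe^(−Eᵢ/kT) = 2·e^(−0) + 1·e^(−3.896) = 2.000 + 0.02032 = 2.020.
⟨E⟩ = Σ EᵢPᵢ = 0.09053 ε.
S/k_B = ln Z + ⟨E⟩/kT = ln(2.020) + 0.09053/2.31 = 0.7031 + 0.03919 = 0.74.

0.74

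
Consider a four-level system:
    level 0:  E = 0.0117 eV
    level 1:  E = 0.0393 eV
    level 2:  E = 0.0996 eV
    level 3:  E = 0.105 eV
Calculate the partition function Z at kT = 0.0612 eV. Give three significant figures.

Eᵢ/kT = 0.19118, 0.64216, 1.6275, 1.7157.
Z = Σ e^(−Eᵢ/kT) = e^(−0.19118) + e^(−0.64216) + e^(−1.6275) + e^(−1.7157) = 0.82598 + 0.52615 + 0.19642 + 0.17984 = 1.7284.

Z = 1.73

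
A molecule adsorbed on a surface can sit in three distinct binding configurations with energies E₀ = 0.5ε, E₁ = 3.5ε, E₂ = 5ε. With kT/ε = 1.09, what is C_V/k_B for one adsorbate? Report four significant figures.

0.6514

Eᵢ/kT = 0.458716, 3.21101, 4.58716.
Z = Σ e^(−Eᵢ/kT) = e^(−0.458716) + e^(−3.21101) + e^(−4.58716) = 0.632095 + 0.0403159 + 0.0101817 = 0.682593.
⟨E⟩ = 0.744311 ε, ⟨E²⟩ = 1.32793 ε².
C_V/k_B = (⟨E²⟩ − ⟨E⟩²)/(kT)² = (1.32793 − 0.553999)/1.18810 = 0.6514.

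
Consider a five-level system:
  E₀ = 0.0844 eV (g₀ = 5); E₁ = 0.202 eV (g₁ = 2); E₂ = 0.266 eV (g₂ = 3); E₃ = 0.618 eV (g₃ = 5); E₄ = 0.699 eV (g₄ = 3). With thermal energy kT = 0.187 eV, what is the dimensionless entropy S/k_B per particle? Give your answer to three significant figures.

Eᵢ/kT = 0.45134, 1.0802, 1.4225, 3.3048, 3.7380.
Z = Σ gᵢe^(−Eᵢ/kT) = 5·e^(−0.45134) + 2·e^(−1.0802) + 3·e^(−1.4225) + 5·e^(−3.3048) + 3·e^(−3.7380) = 3.1839 + 0.67906 + 0.72333 + 0.18353 + 0.071405 = 4.8412.
⟨E⟩ = Σ EᵢPᵢ = 0.15732 eV.
S/k_B = ln Z + ⟨E⟩/kT = ln(4.8412) + 0.15732/0.187 = 1.5772 + 0.84128 = 2.42.

2.42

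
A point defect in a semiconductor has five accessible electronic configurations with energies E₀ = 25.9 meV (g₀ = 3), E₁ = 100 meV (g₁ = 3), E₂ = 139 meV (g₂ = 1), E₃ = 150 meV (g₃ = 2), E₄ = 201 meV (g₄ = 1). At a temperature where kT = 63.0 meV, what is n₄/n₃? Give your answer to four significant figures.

n₄/n₃ = (g₄/g₃) exp[−(E₄−E₃)/kT] = (1/2) × exp(−(51 meV)/(63.0 meV)) = (1/2) × exp(-0.809524) = 0.2225.

0.2225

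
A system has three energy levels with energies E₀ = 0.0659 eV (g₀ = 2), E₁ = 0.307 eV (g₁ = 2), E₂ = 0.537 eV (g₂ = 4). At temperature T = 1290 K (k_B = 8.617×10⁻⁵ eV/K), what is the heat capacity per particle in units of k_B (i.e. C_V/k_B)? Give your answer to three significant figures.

0.819

k_BT = 8.617×10⁻⁵ × 1290 K = 0.11116 eV.
Eᵢ/kT = 0.59284, 2.7618, 4.8309.
Z = Σ gᵢe^(−Eᵢ/kT) = 2·e^(−0.59284) + 2·e^(−2.7618) + 4·e^(−4.8309) = 1.1055 + 0.12636 + 0.031917 = 1.2638.
⟨E⟩ = 0.10190 eV, ⟨E²⟩ = 0.020505 eV².
C_V/k_B = (⟨E²⟩ − ⟨E⟩²)/(kT)² = (0.020505 − 0.010384)/0.012357 = 0.819.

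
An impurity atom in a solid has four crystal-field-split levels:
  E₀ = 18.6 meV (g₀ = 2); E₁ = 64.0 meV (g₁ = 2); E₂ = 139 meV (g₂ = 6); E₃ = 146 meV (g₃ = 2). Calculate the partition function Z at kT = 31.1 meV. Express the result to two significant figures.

Z = 1.4

Eᵢ/kT = 0.5981, 2.058, 4.469, 4.695.
Z = Σ gᵢe^(−Eᵢ/kT) = 2·e^(−0.5981) + 2·e^(−2.058) + 6·e^(−4.469) + 2·e^(−4.695) = 1.100 + 0.2554 + 0.06875 + 0.01828 = 1.442.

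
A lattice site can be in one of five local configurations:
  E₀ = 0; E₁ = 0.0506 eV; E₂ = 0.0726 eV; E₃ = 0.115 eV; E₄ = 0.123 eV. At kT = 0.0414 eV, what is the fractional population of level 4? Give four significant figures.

Eᵢ/kT = 0, 1.22222, 1.75362, 2.77778, 2.97101.
Z = Σ e^(−Eᵢ/kT) = e^(−0) + e^(−1.22222) + e^(−1.75362) + e^(−2.77778) + e^(−2.97101) = 1.00000 + 0.294575 + 0.173146 + 0.0621764 + 0.0512515 = 1.58115.
P₄ = e^(−E₄/kT) / Z = 0.0512515/1.58115 = 0.03241.

0.03241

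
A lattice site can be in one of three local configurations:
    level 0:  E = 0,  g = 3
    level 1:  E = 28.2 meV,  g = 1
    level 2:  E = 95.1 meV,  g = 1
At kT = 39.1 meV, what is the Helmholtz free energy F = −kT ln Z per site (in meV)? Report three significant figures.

Eᵢ/kT = 0, 0.72123, 2.4322.
Z = Σ gᵢe^(−Eᵢ/kT) = 3·e^(−0) + 1·e^(−0.72123) + 1·e^(−2.4322) = 3.0000 + 0.48615 + 0.087843 = 3.5740.
F = −kT ln Z = −39.1 × ln(3.5740) = −39.1 × 1.2737 = -49.8 meV.

-49.8 meV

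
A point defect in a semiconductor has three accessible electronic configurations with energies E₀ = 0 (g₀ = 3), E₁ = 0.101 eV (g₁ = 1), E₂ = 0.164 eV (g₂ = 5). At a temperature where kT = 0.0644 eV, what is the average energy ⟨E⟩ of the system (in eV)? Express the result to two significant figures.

0.024 eV

Eᵢ/kT = 0, 1.568, 2.547.
Z = Σ gᵢe^(−Eᵢ/kT) = 3·e^(−0) + 1·e^(−1.568) + 5·e^(−2.547) = 3.000 + 0.2085 + 0.3916 = 3.600.
⟨E⟩ = Σ Eᵢ gᵢe^(−Eᵢ/kT) / Z = (0·3.000 + 0.101·0.2085 + 0.164·0.3916) / 3.600 = 0.024 eV.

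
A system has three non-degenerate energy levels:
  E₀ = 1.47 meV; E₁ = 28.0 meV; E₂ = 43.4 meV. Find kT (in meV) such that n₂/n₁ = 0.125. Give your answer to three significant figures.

7.41 meV

n₂/n₁ = exp[−(E₂−E₁)/kT] = 0.125.
⇒ (E₂−E₁)/kT = ln(1/0.125) = ln(8.0000) = 2.0794.
kT = 15.4 meV / 2.0794 = 7.41 meV.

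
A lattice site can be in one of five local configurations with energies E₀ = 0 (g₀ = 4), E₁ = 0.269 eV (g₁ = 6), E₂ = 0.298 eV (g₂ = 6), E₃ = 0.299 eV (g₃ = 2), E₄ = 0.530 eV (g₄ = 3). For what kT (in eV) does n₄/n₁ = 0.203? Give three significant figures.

0.290 eV

n₄/n₁ = (g₄/g₁) exp[−(E₄−E₁)/kT] = 0.203.
⇒ (E₄−E₁)/kT = ln((3/6)/0.203) = ln(2.4631) = 0.90142.
kT = 0.261 eV / 0.90142 = 0.290 eV.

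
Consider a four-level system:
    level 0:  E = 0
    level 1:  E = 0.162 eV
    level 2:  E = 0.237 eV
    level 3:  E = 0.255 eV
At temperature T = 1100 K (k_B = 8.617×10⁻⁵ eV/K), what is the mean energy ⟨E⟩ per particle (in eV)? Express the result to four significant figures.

k_BT = 8.617×10⁻⁵ × 1100 K = 0.0947870 eV.
Eᵢ/kT = 0, 1.70910, 2.50034, 2.69024.
Z = Σ e^(−Eᵢ/kT) = e^(−0) + e^(−1.70910) + e^(−2.50034) + e^(−2.69024) = 1.00000 + 0.181029 + 0.0820571 + 0.0678646 = 1.33095.
⟨E⟩ = Σ Eᵢ e^(−Eᵢ/kT) / Z = (0·1.00000 + 0.162·0.181029 + 0.237·0.0820571 + 0.255·0.0678646) / 1.33095 = 0.04965 eV.

0.04965 eV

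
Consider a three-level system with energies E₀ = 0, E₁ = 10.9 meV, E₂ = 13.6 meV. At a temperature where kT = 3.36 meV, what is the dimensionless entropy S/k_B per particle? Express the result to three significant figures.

0.242

Eᵢ/kT = 0, 3.2440, 4.0476.
Z = Σ e^(−Eᵢ/kT) = e^(−0) + e^(−3.2440) + e^(−4.0476) = 1.0000 + 0.039008 + 0.017464 = 1.0565.
⟨E⟩ = Σ EᵢPᵢ = 0.62726 meV.
S/k_B = ln Z + ⟨E⟩/kT = ln(1.0565) + 0.62726/3.36 = 0.054962 + 0.18668 = 0.242.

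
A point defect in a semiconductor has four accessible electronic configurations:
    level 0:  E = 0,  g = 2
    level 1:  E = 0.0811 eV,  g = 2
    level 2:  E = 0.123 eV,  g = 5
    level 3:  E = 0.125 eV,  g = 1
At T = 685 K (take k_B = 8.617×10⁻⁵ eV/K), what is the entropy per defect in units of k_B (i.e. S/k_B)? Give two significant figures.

k_BT = 8.617×10⁻⁵ × 685 K = 0.05903 eV.
Eᵢ/kT = 0, 1.374, 2.084, 2.118.
Z = Σ gᵢe^(−Eᵢ/kT) = 2·e^(−0) + 2·e^(−1.374) + 5·e^(−2.084) + 1·e^(−2.118) = 2.000 + 0.5062 + 0.6222 + 0.1203 = 3.249.
⟨E⟩ = Σ EᵢPᵢ = 0.04082 eV.
S/k_B = ln Z + ⟨E⟩/kT = ln(3.249) + 0.04082/0.05903 = 1.178 + 0.6915 = 1.9.

1.9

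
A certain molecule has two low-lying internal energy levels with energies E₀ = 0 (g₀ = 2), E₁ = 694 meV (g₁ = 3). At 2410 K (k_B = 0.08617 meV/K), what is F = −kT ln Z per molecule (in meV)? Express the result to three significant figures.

k_BT = 0.08617 × 2410 K = 207.67 meV.
Eᵢ/kT = 0, 3.3418.
Z = Σ gᵢe^(−Eᵢ/kT) = 2·e^(−0) + 3·e^(−3.3418) = 2.0000 + 0.10612 = 2.1061.
F = −kT ln Z = −207.67 × ln(2.1061) = −207.67 × 0.74484 = -155 meV.

-155 meV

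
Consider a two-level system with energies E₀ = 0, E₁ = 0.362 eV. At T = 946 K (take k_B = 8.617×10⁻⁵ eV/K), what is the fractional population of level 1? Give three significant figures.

0.0116

k_BT = 8.617×10⁻⁵ × 946 K = 0.081517 eV.
Eᵢ/kT = 0, 4.4408.
Z = Σ e^(−Eᵢ/kT) = e^(−0) + e^(−4.4408) = 1.0000 + 0.011787 = 1.0118.
P₁ = e^(−E₁/kT) / Z = 0.011787/1.0118 = 0.0116.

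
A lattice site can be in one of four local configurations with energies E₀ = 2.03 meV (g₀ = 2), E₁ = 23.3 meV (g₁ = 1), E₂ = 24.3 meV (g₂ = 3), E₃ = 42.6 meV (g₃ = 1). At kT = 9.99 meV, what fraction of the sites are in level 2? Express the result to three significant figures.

Eᵢ/kT = 0.20320, 2.3323, 2.4324, 4.2643.
Z = Σ gᵢe^(−Eᵢ/kT) = 2·e^(−0.20320) + 1·e^(−2.3323) + 3·e^(−2.4324) + 1·e^(−4.2643) = 1.6322 + 0.097072 + 0.26348 + 0.014062 = 2.0068.
P₂ = g₂ e^(−E₂/kT) / Z = 0.26348/2.0068 = 0.131.

0.131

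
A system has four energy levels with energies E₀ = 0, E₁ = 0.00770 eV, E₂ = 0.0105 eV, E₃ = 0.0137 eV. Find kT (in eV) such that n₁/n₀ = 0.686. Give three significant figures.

n₁/n₀ = exp[−(E₁−E₀)/kT] = 0.686.
⇒ (E₁−E₀)/kT = ln(1/0.686) = ln(1.4577) = 0.37686.
kT = 0.00770 eV / 0.37686 = 0.0204 eV.

0.0204 eV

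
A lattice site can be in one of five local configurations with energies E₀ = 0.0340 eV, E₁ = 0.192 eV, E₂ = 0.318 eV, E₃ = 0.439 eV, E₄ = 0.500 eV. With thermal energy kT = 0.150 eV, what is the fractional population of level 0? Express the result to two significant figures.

Eᵢ/kT = 0.2267, 1.280, 2.120, 2.927, 3.333.
Z = Σ e^(−Eᵢ/kT) = e^(−0.2267) + e^(−1.280) + e^(−2.120) + e^(−2.927) + e^(−3.333) = 0.7972 + 0.2780 + 0.1200 + 0.05356 + 0.03569 = 1.284.
P₀ = e^(−E₀/kT) / Z = 0.7972/1.284 = 0.62.

0.62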